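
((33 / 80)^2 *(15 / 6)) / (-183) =-363 / 156160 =-0.00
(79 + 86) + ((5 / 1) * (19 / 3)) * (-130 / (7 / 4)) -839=-63554 / 21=-3026.38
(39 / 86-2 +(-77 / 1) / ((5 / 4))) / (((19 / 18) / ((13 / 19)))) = -3176901 / 77615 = -40.93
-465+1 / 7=-3254 / 7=-464.86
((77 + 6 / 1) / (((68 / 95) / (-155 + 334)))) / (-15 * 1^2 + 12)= -1411415 / 204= -6918.70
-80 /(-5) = 16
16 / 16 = 1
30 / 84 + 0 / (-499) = 5 / 14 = 0.36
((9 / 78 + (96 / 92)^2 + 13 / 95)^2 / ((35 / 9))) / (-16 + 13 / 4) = -9211529191107 / 253958191088875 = -0.04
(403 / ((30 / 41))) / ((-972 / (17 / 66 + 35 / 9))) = -13565383 / 5773680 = -2.35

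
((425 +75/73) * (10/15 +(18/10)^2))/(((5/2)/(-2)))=-1457968/1095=-1331.48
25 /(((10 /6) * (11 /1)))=15 /11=1.36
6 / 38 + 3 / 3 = 22 / 19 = 1.16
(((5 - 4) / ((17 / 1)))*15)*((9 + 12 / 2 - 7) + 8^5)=28920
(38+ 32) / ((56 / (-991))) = -4955 / 4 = -1238.75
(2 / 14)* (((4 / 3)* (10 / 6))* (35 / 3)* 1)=100 / 27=3.70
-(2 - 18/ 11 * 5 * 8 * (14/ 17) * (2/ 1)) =19786/ 187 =105.81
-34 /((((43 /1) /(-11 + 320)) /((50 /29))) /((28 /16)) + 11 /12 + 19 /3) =-7354200 /1578151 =-4.66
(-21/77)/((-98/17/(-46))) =-1173/539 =-2.18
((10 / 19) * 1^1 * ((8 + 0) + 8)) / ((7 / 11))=1760 / 133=13.23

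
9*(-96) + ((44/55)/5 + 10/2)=-21471/25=-858.84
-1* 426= -426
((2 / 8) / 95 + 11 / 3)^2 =17497489 / 1299600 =13.46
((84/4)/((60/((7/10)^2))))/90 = 0.00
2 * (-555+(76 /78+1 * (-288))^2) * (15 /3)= 1244614810 /1521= 818287.19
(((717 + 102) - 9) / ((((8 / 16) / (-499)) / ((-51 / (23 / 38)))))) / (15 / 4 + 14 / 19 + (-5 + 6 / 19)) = -7937644896 / 23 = -345114995.48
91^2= 8281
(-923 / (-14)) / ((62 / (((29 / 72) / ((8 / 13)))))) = 347971 / 499968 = 0.70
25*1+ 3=28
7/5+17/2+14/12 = 166/15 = 11.07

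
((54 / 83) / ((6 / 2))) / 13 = 18 / 1079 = 0.02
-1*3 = -3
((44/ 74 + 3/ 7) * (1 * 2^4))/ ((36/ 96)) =33920/ 777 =43.66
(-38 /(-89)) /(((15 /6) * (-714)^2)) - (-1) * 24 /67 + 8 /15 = 677553125 /759978387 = 0.89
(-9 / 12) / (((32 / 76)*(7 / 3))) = -171 / 224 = -0.76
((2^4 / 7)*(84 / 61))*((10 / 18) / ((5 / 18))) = 384 / 61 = 6.30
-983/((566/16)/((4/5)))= -31456/1415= -22.23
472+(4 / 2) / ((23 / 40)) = 10936 / 23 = 475.48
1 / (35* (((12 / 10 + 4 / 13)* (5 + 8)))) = 1 / 686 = 0.00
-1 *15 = -15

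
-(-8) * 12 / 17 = 96 / 17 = 5.65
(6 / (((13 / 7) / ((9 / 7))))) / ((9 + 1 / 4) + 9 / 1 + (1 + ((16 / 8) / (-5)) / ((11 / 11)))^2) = 5400 / 24193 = 0.22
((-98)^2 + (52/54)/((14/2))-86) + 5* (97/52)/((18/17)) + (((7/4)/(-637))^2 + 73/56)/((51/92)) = 289765289045/30407832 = 9529.30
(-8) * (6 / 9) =-16 / 3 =-5.33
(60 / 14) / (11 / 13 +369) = 195 / 16828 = 0.01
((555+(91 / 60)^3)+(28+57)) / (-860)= -138993571 / 185760000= -0.75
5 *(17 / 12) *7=595 / 12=49.58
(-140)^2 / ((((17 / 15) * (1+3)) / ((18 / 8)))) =165375 / 17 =9727.94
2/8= 1/4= 0.25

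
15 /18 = 5 /6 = 0.83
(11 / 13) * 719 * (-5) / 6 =-39545 / 78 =-506.99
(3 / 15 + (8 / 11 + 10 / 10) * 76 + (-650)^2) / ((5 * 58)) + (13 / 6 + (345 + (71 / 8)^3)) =30667626883 / 12249600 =2503.56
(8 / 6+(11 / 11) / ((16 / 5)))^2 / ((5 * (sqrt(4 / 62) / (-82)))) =-255881 * sqrt(62) / 11520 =-174.90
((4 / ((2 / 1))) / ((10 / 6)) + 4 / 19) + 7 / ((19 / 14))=624 / 95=6.57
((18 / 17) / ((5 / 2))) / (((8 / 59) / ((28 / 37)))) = 7434 / 3145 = 2.36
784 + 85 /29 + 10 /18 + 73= 224587 /261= 860.49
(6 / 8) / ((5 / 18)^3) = 4374 / 125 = 34.99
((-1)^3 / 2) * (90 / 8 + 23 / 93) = -4277 / 744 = -5.75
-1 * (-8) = 8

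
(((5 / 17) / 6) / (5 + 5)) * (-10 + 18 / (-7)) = -22 / 357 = -0.06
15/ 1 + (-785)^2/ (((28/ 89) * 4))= 54845705/ 112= 489693.79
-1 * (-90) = 90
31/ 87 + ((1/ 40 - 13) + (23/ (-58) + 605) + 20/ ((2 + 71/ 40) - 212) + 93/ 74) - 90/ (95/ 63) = 10870019487169/ 20376398760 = 533.46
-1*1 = -1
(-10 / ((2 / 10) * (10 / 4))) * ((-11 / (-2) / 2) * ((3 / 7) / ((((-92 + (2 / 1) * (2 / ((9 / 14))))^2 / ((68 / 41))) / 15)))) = -3408075 / 42761852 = -0.08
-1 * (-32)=32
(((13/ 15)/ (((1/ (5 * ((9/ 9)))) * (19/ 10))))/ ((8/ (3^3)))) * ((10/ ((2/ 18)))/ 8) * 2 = 26325/ 152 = 173.19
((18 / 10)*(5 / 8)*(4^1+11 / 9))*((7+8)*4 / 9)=235 / 6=39.17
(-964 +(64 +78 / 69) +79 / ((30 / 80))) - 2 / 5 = -237568 / 345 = -688.60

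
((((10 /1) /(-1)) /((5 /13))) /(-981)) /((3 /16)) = 416 /2943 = 0.14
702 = 702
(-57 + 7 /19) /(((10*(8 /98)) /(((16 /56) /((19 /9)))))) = -16947 /1805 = -9.39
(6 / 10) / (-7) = -3 / 35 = -0.09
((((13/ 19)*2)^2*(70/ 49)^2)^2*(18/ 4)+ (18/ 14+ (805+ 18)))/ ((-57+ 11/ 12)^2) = 0.28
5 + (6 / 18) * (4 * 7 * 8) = 239 / 3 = 79.67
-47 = -47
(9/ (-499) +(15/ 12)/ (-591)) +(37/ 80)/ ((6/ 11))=0.83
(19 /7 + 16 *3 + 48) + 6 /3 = 705 /7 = 100.71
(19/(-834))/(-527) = 19/439518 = 0.00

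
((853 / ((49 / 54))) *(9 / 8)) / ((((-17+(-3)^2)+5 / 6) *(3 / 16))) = -1658232 / 2107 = -787.01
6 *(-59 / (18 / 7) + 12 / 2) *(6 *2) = -1220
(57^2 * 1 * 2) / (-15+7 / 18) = -444.73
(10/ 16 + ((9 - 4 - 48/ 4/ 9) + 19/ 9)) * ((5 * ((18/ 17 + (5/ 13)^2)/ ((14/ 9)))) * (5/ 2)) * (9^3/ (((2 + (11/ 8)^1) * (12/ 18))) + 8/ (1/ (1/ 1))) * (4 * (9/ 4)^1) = 29848009725/ 160888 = 185520.42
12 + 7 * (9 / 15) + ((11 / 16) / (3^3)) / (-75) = 524869 / 32400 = 16.20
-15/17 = -0.88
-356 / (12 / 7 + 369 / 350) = -124600 / 969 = -128.59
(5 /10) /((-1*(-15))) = 1 /30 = 0.03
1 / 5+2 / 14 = 12 / 35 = 0.34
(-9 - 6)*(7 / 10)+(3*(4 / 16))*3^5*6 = 1083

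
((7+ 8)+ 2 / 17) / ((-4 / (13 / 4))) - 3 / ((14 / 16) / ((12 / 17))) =-27995 / 1904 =-14.70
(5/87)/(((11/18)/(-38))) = -1140/319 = -3.57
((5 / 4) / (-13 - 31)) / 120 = -1 / 4224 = -0.00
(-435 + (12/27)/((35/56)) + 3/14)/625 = -273467/393750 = -0.69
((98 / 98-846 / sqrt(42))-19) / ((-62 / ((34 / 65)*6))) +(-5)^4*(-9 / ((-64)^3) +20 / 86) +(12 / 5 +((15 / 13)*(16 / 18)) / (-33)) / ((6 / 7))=14382*sqrt(42) / 14105 +1005443971914197 / 6745899663360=155.65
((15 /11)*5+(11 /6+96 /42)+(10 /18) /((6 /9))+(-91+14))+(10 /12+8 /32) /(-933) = -56234777 /862092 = -65.23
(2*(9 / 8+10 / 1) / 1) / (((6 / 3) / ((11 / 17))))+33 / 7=11341 / 952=11.91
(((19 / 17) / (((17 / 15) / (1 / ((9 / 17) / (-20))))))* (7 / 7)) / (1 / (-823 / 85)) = 312740 / 867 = 360.72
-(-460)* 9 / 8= 1035 / 2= 517.50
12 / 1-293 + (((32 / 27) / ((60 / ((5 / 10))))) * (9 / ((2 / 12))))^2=-63161 / 225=-280.72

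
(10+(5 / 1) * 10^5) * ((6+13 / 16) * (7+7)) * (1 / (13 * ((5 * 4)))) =38150763 / 208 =183417.13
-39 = -39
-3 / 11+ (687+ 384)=11778 / 11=1070.73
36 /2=18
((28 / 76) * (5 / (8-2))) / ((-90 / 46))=-161 / 1026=-0.16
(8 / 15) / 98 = 4 / 735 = 0.01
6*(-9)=-54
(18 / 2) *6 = 54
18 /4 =9 /2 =4.50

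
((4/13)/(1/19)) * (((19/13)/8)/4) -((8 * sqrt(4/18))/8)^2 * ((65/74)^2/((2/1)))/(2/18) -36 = -67565809/1850888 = -36.50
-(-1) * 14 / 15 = 14 / 15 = 0.93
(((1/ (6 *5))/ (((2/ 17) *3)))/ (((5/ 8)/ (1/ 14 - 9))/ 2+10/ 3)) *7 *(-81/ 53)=-32130/ 104887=-0.31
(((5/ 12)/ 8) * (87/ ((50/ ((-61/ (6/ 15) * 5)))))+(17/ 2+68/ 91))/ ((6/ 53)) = -36950699/ 69888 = -528.71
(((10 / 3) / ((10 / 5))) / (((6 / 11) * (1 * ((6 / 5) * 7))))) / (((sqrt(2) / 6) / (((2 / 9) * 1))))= 0.34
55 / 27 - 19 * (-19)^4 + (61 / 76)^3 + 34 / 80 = -2476096.02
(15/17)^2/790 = 0.00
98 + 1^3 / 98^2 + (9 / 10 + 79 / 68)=40842253 / 408170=100.06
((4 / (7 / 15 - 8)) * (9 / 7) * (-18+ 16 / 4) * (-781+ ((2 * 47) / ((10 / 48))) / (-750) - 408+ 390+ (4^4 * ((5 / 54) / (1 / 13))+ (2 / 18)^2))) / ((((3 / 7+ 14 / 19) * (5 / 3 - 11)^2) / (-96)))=68069507616 / 15325625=4441.55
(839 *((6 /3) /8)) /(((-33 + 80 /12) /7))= -17619 /316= -55.76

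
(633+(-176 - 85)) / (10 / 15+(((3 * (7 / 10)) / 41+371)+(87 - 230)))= 457560 / 281323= 1.63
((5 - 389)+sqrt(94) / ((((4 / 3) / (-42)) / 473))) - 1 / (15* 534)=-29799* sqrt(94) / 2 - 3075841 / 8010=-144840.01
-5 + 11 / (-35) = -186 / 35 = -5.31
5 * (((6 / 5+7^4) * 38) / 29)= 15738.55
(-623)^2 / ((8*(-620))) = -388129 / 4960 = -78.25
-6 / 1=-6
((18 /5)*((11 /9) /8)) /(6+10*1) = 0.03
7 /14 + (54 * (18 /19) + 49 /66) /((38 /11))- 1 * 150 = -582551 /4332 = -134.48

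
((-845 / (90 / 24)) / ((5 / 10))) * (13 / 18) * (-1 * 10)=87880 / 27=3254.81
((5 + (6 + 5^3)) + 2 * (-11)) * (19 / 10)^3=390963 / 500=781.93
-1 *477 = -477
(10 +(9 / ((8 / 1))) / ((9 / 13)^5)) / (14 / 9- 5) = -896173 / 180792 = -4.96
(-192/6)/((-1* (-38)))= -16/19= -0.84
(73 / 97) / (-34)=-73 / 3298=-0.02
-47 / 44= -1.07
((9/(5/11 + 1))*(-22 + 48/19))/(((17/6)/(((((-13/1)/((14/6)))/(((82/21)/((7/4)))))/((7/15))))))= 96428475/423776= 227.55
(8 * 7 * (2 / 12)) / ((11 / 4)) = 112 / 33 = 3.39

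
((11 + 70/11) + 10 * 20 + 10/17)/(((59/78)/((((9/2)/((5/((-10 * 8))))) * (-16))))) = 3662260992/11033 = 331937.01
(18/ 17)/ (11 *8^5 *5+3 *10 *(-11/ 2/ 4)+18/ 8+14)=18/ 30637655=0.00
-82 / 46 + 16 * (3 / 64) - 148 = -13711 / 92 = -149.03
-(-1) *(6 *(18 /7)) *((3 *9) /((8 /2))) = 104.14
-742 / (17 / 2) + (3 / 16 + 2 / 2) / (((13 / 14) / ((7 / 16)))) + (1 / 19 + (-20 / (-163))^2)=-1237611951567 / 14280093568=-86.67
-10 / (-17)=10 / 17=0.59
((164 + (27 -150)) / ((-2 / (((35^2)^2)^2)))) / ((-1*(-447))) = -92326891015625 / 894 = -103273927310.54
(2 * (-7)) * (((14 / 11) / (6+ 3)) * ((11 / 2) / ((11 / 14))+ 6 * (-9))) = 93.05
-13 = -13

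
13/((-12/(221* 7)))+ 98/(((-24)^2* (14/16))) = -30163/18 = -1675.72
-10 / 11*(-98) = 980 / 11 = 89.09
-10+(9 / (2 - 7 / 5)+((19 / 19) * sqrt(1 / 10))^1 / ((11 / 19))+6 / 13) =19 * sqrt(10) / 110+71 / 13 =6.01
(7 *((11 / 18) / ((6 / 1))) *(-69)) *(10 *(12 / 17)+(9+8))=-1183.56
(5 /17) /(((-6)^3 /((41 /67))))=-205 /246024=-0.00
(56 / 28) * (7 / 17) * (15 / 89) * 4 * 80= 67200 / 1513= 44.42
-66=-66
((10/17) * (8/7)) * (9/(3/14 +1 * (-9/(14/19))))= -60/119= -0.50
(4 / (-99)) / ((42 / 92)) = -184 / 2079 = -0.09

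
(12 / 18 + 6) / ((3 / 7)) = 140 / 9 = 15.56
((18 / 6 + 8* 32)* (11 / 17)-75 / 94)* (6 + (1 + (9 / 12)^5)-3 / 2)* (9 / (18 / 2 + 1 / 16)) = 59969475 / 63104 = 950.33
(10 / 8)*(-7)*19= -665 / 4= -166.25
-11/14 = -0.79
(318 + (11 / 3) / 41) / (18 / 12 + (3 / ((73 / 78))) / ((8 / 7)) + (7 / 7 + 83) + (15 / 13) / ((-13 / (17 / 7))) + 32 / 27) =121636651500 / 34138330897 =3.56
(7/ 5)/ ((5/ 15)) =21/ 5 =4.20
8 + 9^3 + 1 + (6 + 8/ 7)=5216/ 7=745.14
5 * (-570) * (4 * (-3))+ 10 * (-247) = 31730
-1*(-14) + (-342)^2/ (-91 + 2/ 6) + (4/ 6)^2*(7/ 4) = -780463/ 612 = -1275.27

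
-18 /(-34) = 9 /17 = 0.53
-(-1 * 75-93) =168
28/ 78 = 14/ 39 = 0.36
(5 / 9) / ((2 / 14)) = 35 / 9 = 3.89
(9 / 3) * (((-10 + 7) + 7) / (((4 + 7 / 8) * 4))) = 8 / 13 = 0.62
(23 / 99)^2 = 529 / 9801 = 0.05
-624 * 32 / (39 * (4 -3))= -512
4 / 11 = 0.36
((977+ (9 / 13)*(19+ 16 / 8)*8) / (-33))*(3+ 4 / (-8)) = -71065 / 858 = -82.83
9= 9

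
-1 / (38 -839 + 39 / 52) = 4 / 3201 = 0.00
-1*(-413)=413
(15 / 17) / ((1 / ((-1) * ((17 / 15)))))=-1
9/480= 3/160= 0.02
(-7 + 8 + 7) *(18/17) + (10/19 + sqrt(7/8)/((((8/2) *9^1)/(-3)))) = 2906/323 - sqrt(14)/48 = 8.92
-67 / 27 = -2.48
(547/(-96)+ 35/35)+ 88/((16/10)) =4829/96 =50.30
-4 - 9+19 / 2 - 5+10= 3 / 2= 1.50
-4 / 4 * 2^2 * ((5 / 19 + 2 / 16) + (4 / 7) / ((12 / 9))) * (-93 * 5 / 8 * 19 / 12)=134695 / 448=300.66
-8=-8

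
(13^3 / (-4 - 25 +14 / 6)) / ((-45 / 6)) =2197 / 200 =10.98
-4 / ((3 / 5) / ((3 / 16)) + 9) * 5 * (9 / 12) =-75 / 61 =-1.23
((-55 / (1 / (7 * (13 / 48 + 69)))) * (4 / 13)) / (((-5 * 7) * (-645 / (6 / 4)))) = -0.55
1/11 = 0.09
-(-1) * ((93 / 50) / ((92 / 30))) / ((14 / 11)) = 3069 / 6440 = 0.48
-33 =-33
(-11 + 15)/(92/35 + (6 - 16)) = -0.54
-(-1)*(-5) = -5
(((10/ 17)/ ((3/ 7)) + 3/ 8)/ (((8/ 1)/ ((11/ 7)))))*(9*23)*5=2705835/ 7616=355.28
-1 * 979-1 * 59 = -1038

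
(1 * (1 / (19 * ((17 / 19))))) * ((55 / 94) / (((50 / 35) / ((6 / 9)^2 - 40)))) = -6853 / 7191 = -0.95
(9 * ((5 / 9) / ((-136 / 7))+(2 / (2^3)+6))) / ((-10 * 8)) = -1523 / 2176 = -0.70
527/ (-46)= -527/ 46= -11.46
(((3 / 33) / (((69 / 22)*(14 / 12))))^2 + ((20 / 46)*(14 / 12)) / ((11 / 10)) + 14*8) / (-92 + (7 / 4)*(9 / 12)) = -1539183904 / 1241175243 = -1.24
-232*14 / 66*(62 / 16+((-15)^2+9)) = -35119 / 3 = -11706.33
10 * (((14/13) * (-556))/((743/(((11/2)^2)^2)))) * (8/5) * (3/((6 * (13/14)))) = -6353.25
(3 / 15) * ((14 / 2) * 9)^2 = 3969 / 5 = 793.80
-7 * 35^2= -8575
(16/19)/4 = 4/19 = 0.21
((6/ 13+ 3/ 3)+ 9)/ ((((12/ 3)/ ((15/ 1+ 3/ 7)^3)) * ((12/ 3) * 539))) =10707552/ 2403401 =4.46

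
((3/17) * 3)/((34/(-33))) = -297/578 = -0.51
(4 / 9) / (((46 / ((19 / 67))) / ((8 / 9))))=304 / 124821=0.00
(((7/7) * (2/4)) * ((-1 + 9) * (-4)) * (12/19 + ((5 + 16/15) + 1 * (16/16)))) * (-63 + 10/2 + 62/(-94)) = 32260576/4465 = 7225.21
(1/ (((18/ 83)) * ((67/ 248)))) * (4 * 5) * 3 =205840/ 201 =1024.08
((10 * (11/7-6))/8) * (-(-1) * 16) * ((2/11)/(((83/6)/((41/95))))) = -61008/121429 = -0.50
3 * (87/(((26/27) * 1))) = 7047/26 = 271.04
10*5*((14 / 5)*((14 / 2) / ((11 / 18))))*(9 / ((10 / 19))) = 301644 / 11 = 27422.18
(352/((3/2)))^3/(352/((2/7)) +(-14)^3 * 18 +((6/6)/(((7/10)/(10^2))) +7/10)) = -269.13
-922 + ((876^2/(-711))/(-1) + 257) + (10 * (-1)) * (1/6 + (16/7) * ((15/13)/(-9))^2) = 346747808/841113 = 412.25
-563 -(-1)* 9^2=-482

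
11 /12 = 0.92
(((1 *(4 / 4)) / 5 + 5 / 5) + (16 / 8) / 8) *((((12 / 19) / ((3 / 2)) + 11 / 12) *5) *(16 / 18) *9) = 8845 / 114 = 77.59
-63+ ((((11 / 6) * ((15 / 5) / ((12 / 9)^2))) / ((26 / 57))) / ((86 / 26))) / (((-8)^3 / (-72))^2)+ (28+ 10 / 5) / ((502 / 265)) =-133325481063 / 2829320192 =-47.12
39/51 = 13/17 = 0.76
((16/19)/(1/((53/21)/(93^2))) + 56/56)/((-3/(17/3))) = -58680583/31058559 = -1.89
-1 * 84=-84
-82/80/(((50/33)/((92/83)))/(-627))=19511613/41500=470.16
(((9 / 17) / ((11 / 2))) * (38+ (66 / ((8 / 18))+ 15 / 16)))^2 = 728514081 / 2238016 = 325.52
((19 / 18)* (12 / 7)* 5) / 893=10 / 987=0.01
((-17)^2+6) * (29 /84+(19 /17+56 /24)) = 533065 /476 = 1119.88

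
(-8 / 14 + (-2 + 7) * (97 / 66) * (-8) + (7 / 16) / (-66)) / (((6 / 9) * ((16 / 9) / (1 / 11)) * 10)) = -3949497 / 8673280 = -0.46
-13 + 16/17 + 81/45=-872/85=-10.26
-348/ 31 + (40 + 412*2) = 26436/ 31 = 852.77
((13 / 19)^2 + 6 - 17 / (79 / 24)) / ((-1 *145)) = -37177 / 4135255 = -0.01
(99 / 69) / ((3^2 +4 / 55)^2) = 99825 / 5727023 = 0.02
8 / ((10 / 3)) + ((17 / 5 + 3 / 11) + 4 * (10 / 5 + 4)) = 1654 / 55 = 30.07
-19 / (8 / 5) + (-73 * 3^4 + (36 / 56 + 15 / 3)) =-331477 / 56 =-5919.23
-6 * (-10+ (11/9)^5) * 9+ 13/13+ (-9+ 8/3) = 847214/2187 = 387.39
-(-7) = 7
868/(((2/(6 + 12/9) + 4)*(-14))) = -682/47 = -14.51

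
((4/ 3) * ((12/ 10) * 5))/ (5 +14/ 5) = 40/ 39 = 1.03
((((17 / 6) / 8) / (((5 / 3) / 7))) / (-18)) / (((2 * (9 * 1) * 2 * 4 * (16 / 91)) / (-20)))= 10829 / 165888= 0.07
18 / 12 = 3 / 2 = 1.50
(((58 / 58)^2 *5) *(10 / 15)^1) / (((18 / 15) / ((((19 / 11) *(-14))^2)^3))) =8855841366030400 / 15944049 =555432397.76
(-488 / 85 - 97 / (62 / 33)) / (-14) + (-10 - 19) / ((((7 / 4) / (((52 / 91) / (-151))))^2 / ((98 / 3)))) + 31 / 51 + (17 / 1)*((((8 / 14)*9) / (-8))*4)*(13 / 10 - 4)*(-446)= -1859495199296747 / 35327413380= -52636.04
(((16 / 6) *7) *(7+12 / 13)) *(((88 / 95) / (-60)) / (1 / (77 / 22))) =-444136 / 55575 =-7.99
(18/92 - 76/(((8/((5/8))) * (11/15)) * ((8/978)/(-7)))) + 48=112969209/16192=6976.85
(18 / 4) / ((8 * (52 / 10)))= 45 / 416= 0.11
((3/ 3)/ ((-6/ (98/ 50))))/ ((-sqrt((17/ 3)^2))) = 49/ 850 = 0.06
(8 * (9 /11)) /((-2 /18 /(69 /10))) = -22356 /55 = -406.47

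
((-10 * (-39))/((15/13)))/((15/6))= 135.20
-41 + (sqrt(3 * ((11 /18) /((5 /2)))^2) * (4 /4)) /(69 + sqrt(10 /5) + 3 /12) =-40.99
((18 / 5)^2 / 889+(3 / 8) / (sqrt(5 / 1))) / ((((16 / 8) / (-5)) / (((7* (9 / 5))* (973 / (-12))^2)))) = -19881309* sqrt(5) / 1280 - 76685049 / 25400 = -37750.31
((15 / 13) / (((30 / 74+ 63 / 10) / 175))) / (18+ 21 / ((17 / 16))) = 2751875 / 3451071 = 0.80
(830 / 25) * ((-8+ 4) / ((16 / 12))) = -498 / 5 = -99.60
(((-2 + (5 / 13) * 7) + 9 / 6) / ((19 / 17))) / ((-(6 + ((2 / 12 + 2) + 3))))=-153 / 871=-0.18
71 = 71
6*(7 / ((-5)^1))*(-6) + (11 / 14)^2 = 49997 / 980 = 51.02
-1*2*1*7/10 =-7/5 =-1.40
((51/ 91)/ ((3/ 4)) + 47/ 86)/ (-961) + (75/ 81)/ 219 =128150525/ 44470407618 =0.00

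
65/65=1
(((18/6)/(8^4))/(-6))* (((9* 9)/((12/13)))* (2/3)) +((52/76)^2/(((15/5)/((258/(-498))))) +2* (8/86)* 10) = 112247389817/63327879168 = 1.77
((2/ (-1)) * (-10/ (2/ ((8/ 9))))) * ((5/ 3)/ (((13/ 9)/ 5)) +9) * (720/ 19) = 1228800/ 247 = 4974.90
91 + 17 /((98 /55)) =9853 /98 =100.54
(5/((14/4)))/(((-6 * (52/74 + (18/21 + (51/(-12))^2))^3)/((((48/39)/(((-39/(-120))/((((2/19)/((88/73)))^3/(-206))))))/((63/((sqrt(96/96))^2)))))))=564978264911872/92278078391278541795711535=0.00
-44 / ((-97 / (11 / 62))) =242 / 3007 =0.08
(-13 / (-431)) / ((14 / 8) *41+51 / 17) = 4 / 9913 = 0.00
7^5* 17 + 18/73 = 20857505/73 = 285719.25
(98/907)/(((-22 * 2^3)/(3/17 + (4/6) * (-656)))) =1092455/4070616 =0.27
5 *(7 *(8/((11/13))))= 3640/11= 330.91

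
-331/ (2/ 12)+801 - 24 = -1209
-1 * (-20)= 20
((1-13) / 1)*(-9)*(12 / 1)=1296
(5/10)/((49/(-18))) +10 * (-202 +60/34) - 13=-1678942/833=-2015.54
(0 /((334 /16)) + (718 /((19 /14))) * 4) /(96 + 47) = 40208 /2717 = 14.80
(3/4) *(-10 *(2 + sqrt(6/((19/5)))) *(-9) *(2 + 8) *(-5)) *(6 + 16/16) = -76936.27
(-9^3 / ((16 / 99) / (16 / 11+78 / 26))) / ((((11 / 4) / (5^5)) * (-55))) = 200930625 / 484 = 415145.92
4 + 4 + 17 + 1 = 26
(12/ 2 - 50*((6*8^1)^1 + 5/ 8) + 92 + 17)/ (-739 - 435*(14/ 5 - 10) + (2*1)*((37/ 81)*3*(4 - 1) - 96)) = -83385/ 79532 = -1.05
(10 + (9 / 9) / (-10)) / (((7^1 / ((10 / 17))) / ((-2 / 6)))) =-33 / 119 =-0.28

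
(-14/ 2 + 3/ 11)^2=5476/ 121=45.26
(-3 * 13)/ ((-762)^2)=-13/ 193548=-0.00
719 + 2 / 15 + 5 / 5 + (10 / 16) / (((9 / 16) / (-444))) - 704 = -2386 / 5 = -477.20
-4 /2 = -2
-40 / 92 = -10 / 23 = -0.43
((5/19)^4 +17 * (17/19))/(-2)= -991438/130321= -7.61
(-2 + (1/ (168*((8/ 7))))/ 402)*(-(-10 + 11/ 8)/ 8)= -3550441/ 1646592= -2.16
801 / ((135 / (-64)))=-5696 / 15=-379.73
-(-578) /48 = 289 /24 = 12.04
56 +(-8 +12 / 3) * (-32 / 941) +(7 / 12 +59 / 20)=842233 / 14115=59.67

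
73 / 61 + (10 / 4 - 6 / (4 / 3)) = -49 / 61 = -0.80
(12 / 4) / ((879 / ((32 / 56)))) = 4 / 2051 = 0.00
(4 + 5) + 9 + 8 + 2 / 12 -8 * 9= -275 / 6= -45.83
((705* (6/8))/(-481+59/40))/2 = -10575/19181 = -0.55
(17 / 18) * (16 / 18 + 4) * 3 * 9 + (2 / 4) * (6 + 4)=129.67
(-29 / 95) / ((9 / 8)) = -232 / 855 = -0.27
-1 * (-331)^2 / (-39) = 109561 / 39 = 2809.26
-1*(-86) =86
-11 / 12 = -0.92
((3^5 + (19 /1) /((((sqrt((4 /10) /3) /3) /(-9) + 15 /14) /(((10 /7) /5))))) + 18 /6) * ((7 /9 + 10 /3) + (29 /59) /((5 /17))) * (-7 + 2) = -3160576204912 /435416991 - 49003584 * sqrt(30) /145138997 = -7260.58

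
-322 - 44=-366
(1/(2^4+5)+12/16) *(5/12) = 335/1008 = 0.33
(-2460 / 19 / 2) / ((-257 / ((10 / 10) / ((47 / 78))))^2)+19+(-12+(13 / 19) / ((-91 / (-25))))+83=1750044997555 / 19404998053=90.19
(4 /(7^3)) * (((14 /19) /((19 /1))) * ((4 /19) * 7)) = 32 /48013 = 0.00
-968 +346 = -622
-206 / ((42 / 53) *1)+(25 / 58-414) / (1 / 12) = -3180673 / 609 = -5222.78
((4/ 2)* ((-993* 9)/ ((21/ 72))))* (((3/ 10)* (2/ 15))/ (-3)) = 142992/ 175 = 817.10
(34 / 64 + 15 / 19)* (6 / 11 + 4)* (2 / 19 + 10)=21900 / 361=60.66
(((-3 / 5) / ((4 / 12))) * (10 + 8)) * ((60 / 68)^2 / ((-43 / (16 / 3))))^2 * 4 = -186624000 / 154430329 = -1.21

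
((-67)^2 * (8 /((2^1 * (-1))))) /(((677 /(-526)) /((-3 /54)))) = -4722428 /6093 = -775.06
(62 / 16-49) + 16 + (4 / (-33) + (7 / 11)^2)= -83755 / 2904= -28.84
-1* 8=-8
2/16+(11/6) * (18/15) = 93/40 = 2.32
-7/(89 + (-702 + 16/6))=21/1831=0.01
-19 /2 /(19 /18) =-9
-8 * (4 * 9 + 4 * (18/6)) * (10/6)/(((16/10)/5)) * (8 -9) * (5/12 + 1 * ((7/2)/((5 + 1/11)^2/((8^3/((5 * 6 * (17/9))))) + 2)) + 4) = 217820500/21207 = 10271.16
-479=-479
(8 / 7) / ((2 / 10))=40 / 7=5.71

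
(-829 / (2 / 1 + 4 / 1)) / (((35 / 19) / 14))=-15751 / 15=-1050.07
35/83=0.42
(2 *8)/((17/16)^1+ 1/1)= 256/33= 7.76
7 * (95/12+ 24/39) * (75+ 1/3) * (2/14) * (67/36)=10077001/8424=1196.23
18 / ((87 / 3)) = 18 / 29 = 0.62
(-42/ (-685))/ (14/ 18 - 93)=-189/ 284275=-0.00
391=391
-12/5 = -2.40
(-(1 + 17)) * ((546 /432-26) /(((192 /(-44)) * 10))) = -19591 /1920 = -10.20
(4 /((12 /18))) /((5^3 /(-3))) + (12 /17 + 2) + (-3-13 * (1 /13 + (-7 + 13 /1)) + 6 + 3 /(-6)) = -314237 /4250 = -73.94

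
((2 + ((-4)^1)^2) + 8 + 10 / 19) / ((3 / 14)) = 2352 / 19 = 123.79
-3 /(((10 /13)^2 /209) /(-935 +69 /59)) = 1459534362 /1475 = 989514.82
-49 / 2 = -24.50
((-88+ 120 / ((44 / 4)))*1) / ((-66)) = 424 / 363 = 1.17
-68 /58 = -34 /29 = -1.17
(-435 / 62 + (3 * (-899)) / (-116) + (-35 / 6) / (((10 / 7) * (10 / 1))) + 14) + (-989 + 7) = -3542089 / 3720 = -952.17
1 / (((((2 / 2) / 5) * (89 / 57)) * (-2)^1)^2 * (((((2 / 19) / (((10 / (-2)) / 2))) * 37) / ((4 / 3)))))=-2.19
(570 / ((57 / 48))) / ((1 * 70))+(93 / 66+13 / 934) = 297746 / 35959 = 8.28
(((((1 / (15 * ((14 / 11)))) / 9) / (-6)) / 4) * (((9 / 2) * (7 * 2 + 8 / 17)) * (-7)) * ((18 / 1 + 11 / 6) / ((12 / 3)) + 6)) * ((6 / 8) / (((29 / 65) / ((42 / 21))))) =1541969 / 378624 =4.07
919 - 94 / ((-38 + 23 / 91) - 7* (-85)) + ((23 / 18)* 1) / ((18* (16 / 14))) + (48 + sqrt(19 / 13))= sqrt(247) / 13 + 63544390891 / 65720160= 968.10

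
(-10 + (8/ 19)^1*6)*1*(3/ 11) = -426/ 209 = -2.04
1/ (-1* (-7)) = 1/ 7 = 0.14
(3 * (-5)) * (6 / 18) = -5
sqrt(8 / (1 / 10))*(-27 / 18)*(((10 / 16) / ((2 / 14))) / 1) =-105*sqrt(5) / 4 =-58.70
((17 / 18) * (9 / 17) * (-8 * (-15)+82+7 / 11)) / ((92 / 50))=55725 / 1012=55.06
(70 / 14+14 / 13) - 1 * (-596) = 7827 / 13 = 602.08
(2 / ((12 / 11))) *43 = 473 / 6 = 78.83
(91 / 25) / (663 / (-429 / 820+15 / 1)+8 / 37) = 13323219 / 168419900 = 0.08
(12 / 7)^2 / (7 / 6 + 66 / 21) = 864 / 1267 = 0.68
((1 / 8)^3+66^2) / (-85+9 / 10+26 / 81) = -903260565 / 17372416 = -51.99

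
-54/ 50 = -27/ 25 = -1.08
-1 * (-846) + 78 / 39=848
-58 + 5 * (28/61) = -3398/61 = -55.70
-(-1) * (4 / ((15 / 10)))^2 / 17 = 0.42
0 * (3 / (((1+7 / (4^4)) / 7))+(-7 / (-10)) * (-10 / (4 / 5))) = 0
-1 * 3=-3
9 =9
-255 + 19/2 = -491/2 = -245.50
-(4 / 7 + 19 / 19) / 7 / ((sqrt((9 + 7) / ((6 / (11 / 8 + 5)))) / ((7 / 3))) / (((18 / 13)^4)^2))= -40406522112* sqrt(17) / 97071955799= -1.72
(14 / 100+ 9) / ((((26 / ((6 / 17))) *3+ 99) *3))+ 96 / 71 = 4640447 / 3408000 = 1.36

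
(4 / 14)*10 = 20 / 7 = 2.86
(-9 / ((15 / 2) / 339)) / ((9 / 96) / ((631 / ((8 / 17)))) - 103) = 87274872 / 22097605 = 3.95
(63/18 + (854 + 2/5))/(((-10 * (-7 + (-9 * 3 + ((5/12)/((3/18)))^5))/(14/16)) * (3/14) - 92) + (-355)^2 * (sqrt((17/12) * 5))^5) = 12965014161792/17265299843238416343065 + 11023507277622000 * sqrt(255)/3453059968647683268613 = 0.00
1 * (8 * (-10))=-80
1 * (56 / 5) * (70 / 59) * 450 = 352800 / 59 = 5979.66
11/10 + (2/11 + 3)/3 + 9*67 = 199703/330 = 605.16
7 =7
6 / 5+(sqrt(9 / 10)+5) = 3 * sqrt(10) / 10+31 / 5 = 7.15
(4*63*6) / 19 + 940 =19372 / 19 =1019.58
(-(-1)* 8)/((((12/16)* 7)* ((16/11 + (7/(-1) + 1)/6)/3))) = 352/35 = 10.06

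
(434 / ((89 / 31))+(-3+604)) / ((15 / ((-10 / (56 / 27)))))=-241.77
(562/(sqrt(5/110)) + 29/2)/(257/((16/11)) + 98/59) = 13688/168361 + 530528* sqrt(22)/168361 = 14.86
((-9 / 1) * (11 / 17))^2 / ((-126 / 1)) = -1089 / 4046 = -0.27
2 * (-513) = -1026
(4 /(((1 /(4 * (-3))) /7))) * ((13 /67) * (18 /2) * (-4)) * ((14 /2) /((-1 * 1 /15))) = -246433.43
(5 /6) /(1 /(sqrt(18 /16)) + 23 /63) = -2415 /5998 + 2205 * sqrt(2) /2999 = 0.64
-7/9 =-0.78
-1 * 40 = -40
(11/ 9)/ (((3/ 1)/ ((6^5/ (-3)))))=-1056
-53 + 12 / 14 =-365 / 7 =-52.14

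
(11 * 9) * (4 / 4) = 99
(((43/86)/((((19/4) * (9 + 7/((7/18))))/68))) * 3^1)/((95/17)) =2312/16245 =0.14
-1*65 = -65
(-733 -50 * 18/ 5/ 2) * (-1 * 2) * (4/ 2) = 3292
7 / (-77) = -0.09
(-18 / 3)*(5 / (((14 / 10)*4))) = -75 / 14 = -5.36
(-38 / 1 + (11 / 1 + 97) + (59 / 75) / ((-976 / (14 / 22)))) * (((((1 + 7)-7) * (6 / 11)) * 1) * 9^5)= 3328213448763 / 1476200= 2254581.66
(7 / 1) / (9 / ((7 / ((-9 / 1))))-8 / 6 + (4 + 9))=147 / 2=73.50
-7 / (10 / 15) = -21 / 2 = -10.50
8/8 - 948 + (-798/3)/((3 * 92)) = -130819/138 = -947.96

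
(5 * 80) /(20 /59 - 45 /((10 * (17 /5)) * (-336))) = 17973760 /15409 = 1166.45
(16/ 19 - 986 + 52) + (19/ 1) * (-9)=-20979/ 19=-1104.16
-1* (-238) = 238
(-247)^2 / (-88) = -61009 / 88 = -693.28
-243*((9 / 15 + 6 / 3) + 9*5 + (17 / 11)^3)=-82946349 / 6655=-12463.76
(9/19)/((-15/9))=-27/95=-0.28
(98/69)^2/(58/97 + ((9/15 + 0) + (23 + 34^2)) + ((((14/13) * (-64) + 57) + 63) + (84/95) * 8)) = 287627795/176571164151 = 0.00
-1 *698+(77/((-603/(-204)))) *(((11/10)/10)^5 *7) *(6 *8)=-7305711789687/10468750000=-697.86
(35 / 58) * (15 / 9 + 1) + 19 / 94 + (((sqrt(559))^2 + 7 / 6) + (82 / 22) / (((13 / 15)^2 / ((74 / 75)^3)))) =2692550227792 / 4750906875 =566.74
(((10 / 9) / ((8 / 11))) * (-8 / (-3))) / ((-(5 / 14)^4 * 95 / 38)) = -100.17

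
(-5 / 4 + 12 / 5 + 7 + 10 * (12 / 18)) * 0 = 0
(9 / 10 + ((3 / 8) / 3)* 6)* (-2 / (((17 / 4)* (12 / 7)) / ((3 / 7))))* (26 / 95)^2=-0.01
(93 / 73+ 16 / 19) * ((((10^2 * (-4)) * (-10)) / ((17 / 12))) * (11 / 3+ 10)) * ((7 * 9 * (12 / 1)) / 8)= 181946520000 / 23579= 7716464.65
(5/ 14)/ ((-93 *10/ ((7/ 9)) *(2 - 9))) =1/ 23436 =0.00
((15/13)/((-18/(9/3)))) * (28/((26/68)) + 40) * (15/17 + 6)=-33120/221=-149.86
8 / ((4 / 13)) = 26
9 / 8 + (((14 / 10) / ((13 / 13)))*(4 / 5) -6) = -751 / 200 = -3.76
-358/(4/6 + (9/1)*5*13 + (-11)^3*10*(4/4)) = 0.03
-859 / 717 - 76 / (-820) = -162472 / 146985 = -1.11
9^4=6561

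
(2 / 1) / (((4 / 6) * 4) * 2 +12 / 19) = 57 / 170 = 0.34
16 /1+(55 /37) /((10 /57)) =1811 /74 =24.47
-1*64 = -64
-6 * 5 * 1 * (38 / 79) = -1140 / 79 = -14.43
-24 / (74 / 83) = -996 / 37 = -26.92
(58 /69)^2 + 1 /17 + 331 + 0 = 26852096 /80937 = 331.77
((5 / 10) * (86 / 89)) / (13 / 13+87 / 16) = 688 / 9167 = 0.08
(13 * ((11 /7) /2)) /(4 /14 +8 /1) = 143 /116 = 1.23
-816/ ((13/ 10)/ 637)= -399840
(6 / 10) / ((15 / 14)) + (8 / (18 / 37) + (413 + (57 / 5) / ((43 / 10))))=4185943 / 9675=432.66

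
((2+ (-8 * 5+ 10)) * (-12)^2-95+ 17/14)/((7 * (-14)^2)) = -57761/19208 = -3.01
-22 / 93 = -0.24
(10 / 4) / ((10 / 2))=1 / 2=0.50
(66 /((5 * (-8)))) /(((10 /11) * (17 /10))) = -363 /340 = -1.07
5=5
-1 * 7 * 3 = -21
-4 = -4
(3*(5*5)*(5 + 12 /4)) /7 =85.71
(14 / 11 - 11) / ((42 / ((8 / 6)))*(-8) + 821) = -107 / 6259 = -0.02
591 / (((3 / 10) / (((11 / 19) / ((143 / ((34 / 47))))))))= 66980 / 11609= 5.77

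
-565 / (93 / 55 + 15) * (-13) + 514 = 875827 / 918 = 954.06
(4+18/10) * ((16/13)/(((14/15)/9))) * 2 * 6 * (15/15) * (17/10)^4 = 392381658/56875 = 6899.02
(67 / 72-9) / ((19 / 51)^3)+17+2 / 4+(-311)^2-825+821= 5299452125 / 54872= 96578.44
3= 3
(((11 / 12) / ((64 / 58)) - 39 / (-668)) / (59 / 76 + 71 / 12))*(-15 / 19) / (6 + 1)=-0.01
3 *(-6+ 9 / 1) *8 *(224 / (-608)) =-504 / 19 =-26.53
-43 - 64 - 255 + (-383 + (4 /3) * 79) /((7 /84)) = -3694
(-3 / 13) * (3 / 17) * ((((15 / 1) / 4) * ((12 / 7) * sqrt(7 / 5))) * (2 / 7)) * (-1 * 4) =648 * sqrt(35) / 10829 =0.35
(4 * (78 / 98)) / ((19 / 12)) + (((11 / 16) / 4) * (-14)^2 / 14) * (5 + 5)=26.07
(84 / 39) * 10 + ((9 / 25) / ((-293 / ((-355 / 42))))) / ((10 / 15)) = 11493907 / 533260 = 21.55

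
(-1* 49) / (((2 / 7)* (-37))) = 343 / 74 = 4.64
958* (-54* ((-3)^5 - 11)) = 13139928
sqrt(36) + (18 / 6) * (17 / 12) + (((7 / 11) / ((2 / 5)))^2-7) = 1399 / 242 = 5.78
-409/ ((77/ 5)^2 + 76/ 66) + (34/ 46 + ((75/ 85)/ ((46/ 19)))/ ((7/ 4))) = -413730274/ 538113359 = -0.77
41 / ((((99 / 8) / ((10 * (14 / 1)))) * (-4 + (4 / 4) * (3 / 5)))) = -229600 / 1683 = -136.42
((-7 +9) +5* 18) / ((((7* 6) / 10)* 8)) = 115 / 42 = 2.74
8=8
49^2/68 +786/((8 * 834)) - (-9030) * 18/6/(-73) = -463220895/1379992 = -335.67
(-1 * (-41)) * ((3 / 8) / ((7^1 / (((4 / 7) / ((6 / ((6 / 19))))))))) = 123 / 1862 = 0.07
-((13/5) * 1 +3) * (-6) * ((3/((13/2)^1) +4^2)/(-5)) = -35952/325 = -110.62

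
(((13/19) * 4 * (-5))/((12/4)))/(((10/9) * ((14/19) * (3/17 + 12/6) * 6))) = -221/518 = -0.43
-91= -91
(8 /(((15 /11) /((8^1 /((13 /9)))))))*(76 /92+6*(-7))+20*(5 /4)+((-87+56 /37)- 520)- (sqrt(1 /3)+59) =-109375563 /55315- sqrt(3) /3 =-1977.90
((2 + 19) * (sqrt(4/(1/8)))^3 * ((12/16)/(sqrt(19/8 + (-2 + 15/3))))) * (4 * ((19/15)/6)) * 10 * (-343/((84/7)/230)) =-1343023360 * sqrt(43)/129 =-68269714.11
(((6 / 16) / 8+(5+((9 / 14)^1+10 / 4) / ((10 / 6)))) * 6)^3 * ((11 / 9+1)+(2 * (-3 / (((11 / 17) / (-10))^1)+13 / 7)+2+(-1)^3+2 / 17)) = 528254962605845007 / 73562030080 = 7181081.90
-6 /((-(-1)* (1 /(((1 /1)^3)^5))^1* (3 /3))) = -6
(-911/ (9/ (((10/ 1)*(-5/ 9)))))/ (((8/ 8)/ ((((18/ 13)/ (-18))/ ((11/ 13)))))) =-45550/ 891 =-51.12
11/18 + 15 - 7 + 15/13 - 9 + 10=2519/234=10.76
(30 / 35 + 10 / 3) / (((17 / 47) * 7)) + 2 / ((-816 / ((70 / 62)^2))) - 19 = -111098795 / 6404104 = -17.35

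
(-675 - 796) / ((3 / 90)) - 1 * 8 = -44138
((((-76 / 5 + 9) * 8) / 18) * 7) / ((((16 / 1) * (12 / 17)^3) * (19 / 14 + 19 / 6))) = -0.76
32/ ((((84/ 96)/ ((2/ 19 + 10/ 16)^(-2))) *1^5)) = 5914624/ 86247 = 68.58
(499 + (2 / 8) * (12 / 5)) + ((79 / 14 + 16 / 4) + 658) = 81707 / 70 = 1167.24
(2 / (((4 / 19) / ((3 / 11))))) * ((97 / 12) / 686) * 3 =5529 / 60368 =0.09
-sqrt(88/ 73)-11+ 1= -10-2*sqrt(1606)/ 73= -11.10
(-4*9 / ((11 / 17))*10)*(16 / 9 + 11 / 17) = -14840 / 11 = -1349.09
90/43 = 2.09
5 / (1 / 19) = 95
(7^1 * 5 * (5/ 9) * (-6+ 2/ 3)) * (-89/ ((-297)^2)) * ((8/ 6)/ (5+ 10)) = 199360/ 21434787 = 0.01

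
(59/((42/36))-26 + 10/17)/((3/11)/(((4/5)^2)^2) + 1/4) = 8431104/306901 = 27.47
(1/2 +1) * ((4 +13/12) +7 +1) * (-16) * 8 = -2512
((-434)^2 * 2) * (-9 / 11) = -3390408 / 11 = -308218.91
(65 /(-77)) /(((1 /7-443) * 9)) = 13 /61380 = 0.00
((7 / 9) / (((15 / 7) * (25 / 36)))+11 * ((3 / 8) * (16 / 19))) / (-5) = -28474 / 35625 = -0.80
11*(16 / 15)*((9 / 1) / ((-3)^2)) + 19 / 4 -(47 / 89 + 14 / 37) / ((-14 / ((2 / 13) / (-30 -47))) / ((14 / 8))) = 1629994501 / 98888790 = 16.48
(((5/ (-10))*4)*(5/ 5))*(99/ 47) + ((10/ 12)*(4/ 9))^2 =-139642/ 34263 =-4.08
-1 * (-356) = 356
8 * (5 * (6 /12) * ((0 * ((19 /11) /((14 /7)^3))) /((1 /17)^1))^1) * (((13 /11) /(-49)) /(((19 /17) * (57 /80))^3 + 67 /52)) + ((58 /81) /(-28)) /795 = -29 /901530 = -0.00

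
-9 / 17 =-0.53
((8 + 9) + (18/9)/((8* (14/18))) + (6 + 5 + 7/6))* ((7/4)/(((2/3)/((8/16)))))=2477/64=38.70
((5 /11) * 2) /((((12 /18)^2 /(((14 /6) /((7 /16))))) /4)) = 480 /11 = 43.64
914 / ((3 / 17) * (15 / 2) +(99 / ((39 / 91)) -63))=31076 / 5757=5.40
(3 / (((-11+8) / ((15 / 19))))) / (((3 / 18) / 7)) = -630 / 19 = -33.16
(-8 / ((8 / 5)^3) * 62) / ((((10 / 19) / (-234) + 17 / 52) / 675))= -5814534375 / 23096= -251755.04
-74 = -74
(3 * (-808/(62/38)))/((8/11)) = -63327/31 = -2042.81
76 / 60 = 19 / 15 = 1.27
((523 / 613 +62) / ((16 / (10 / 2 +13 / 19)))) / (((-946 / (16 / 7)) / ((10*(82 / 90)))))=-18956268 / 38563217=-0.49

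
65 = 65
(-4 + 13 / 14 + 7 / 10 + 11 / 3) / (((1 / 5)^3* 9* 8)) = 2.25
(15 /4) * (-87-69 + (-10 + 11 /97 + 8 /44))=-2652105 /4268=-621.39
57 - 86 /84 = 2351 /42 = 55.98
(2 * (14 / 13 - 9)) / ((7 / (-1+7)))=-1236 / 91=-13.58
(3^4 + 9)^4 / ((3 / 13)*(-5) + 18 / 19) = -5401890000 / 17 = -317758235.29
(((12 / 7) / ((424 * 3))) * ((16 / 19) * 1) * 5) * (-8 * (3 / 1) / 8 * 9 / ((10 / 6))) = -648 / 7049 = -0.09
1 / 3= 0.33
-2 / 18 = -1 / 9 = -0.11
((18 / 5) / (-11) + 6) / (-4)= -78 / 55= -1.42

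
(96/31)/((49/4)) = 384/1519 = 0.25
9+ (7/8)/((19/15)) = 1473/152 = 9.69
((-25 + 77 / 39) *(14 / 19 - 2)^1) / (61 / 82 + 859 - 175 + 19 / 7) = 4123616 / 97466447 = 0.04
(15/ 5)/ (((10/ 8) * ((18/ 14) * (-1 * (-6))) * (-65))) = -14/ 2925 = -0.00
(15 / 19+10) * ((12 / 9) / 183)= 820 / 10431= 0.08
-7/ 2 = -3.50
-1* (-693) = 693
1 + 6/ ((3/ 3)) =7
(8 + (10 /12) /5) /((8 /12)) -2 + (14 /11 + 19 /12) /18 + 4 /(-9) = 23675 /2376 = 9.96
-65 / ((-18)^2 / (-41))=8.23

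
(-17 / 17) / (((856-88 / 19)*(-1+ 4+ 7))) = -19 / 161760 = -0.00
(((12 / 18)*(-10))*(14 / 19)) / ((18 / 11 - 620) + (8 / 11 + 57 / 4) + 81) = 2464 / 262029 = 0.01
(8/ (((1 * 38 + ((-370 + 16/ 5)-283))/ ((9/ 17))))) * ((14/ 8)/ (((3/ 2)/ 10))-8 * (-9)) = -30120/ 52003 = -0.58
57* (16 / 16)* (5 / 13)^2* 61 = 86925 / 169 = 514.35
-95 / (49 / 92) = -8740 / 49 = -178.37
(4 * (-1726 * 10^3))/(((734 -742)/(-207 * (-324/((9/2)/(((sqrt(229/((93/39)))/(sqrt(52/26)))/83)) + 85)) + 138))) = 32355352045434000/25719371 -43236123948000 * sqrt(184574)/25719371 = 535791310.21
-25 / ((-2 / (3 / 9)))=25 / 6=4.17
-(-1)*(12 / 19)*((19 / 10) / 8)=3 / 20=0.15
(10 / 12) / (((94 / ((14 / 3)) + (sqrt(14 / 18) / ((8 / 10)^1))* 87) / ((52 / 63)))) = -97760 / 62041311 + 527800* sqrt(7) / 186123933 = 0.01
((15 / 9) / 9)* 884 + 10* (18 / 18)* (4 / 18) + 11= 4777 / 27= 176.93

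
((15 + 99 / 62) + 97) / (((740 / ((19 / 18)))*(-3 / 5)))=-133817 / 495504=-0.27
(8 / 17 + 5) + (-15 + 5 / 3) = -401 / 51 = -7.86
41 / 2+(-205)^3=-8615104.50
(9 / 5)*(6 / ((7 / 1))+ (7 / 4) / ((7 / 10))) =423 / 70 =6.04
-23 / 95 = -0.24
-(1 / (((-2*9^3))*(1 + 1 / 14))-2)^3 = 10470400653133 / 1307544150375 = 8.01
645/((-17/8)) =-5160/17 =-303.53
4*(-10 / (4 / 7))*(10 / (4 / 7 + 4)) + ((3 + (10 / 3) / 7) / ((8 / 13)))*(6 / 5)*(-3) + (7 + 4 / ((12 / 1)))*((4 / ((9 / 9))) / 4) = -139547 / 840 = -166.13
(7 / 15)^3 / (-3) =-343 / 10125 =-0.03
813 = 813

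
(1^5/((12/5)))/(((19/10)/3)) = 25/38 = 0.66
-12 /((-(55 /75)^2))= 2700 /121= 22.31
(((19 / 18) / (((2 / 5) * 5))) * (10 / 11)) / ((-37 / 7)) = -665 / 7326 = -0.09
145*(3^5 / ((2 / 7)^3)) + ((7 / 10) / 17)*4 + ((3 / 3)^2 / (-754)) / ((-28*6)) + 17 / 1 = 16266079727983 / 10767120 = 1510717.79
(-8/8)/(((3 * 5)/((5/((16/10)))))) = -5/24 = -0.21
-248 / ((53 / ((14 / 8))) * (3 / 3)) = -8.19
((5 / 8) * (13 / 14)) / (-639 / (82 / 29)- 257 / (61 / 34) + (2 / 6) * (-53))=-487695 / 325126312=-0.00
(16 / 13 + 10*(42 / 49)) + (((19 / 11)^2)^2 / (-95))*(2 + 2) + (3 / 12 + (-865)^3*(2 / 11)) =-3135651045914609 / 26646620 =-117675376.69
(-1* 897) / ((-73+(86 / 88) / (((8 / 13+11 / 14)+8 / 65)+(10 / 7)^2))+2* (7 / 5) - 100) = 746899010 / 141491041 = 5.28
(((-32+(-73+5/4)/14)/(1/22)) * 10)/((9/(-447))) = 811305/2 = 405652.50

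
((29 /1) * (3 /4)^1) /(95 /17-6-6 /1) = -3.39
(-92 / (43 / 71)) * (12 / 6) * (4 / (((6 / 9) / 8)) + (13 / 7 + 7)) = -5199472 / 301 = -17273.99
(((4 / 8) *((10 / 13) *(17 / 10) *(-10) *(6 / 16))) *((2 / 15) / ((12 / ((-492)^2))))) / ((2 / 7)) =-600117 / 26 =-23081.42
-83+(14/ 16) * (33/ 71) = -46913/ 568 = -82.59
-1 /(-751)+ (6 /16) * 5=11273 /6008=1.88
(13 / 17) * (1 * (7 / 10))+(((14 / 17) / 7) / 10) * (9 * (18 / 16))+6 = 905 / 136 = 6.65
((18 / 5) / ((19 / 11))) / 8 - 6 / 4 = -471 / 380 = -1.24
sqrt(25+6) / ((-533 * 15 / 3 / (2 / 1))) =-2 * sqrt(31) / 2665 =-0.00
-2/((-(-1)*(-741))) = 2/741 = 0.00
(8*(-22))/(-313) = 176/313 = 0.56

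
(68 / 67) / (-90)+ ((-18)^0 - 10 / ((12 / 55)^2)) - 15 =-1801609 / 8040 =-224.08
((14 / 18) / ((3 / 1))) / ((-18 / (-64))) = 224 / 243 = 0.92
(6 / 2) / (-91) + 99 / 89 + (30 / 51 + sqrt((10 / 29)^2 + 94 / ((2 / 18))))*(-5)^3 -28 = -125*sqrt(711586) / 29 -13830260 / 137683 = -3736.47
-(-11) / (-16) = -11 / 16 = -0.69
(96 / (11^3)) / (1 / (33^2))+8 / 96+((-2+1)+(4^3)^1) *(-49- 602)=-5403337 / 132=-40934.37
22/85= 0.26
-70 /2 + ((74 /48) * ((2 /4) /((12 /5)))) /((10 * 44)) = -1774043 /50688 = -35.00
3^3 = 27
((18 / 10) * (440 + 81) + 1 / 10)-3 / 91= 853459 / 910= 937.87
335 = 335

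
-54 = -54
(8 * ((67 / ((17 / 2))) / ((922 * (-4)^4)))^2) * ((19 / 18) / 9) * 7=597037 / 81508828594176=0.00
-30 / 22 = -15 / 11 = -1.36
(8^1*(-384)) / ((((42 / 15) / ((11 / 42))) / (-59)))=830720 / 49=16953.47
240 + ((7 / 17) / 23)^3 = 14346353383 / 59776471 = 240.00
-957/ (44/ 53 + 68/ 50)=-1268025/ 2902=-436.95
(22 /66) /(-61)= -1 /183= -0.01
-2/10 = -1/5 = -0.20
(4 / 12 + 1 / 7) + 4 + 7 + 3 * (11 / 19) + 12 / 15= 27956 / 1995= 14.01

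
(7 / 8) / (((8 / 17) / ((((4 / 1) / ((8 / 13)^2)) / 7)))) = 2873 / 1024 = 2.81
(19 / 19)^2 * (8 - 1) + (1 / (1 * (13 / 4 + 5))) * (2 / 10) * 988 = 5107 / 165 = 30.95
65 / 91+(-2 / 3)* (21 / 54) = 86 / 189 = 0.46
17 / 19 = 0.89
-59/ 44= -1.34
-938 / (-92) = 469 / 46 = 10.20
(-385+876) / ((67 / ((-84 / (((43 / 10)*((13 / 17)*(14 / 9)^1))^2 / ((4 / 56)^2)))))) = -862036425 / 7181125861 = -0.12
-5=-5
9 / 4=2.25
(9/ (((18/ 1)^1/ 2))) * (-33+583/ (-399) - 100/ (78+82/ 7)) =-2228575/ 62643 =-35.58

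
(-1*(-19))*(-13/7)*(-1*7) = 247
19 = 19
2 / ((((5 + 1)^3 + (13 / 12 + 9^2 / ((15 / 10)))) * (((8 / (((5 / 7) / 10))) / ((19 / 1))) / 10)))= 285 / 22771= 0.01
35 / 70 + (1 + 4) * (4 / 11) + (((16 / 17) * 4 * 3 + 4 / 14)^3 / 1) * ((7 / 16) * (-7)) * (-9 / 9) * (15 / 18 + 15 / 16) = 17994504599 / 2136288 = 8423.26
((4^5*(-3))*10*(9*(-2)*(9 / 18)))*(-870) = -240537600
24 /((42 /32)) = 128 /7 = 18.29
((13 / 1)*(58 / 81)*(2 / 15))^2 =2274064 / 1476225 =1.54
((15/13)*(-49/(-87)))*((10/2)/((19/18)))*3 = 66150/7163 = 9.23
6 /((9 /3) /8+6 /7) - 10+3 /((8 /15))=91 /184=0.49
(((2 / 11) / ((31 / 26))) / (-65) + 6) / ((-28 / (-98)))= 35791 / 1705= 20.99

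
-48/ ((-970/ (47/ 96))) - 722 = -1400633/ 1940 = -721.98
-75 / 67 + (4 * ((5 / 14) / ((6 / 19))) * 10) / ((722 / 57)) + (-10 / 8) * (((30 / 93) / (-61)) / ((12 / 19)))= 52414375 / 21285096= 2.46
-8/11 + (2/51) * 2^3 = -232/561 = -0.41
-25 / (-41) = 25 / 41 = 0.61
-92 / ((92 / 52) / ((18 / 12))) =-78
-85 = -85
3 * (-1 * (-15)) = 45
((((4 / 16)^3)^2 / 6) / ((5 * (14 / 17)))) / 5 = 17 / 8601600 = 0.00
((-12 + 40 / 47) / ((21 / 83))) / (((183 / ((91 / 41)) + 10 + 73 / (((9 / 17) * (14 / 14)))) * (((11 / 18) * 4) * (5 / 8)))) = -7632846 / 60956885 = -0.13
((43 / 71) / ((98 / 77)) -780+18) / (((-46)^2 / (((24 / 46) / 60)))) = -151391 / 48375992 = -0.00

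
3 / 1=3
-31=-31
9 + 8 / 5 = 53 / 5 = 10.60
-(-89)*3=267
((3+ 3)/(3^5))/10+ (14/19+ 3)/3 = 9604/7695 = 1.25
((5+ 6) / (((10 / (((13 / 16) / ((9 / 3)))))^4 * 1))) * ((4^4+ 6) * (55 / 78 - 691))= -170460315311 / 159252480000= -1.07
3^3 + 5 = 32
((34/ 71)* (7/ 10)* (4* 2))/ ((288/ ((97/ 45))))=11543/ 575100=0.02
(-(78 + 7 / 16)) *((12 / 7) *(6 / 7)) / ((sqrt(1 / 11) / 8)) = -45180 *sqrt(11) / 49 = -3058.06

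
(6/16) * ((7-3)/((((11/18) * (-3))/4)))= -36/11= -3.27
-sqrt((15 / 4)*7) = -5.12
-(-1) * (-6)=-6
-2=-2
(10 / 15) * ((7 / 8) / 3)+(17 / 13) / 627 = 19223 / 97812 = 0.20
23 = 23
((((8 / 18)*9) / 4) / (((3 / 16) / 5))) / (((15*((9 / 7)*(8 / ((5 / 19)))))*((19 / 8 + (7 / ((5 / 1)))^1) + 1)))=2800 / 293949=0.01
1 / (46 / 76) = 38 / 23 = 1.65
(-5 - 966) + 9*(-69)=-1592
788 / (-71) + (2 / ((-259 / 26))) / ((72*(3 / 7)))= -1575347 / 141858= -11.11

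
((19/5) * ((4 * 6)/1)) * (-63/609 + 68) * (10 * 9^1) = 16161552/29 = 557294.90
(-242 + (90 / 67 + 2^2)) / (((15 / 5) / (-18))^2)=-570816 / 67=-8519.64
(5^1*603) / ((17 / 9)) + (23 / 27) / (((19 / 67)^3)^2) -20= 69405275725744 / 21594059379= 3214.09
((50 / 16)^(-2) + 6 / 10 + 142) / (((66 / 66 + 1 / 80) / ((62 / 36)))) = 22118872 / 91125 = 242.73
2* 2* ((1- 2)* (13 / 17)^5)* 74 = -109902728 / 1419857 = -77.40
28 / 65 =0.43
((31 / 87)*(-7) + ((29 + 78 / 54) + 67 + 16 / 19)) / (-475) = -475034 / 2355525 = -0.20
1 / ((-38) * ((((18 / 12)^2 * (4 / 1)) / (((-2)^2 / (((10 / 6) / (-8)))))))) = 16 / 285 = 0.06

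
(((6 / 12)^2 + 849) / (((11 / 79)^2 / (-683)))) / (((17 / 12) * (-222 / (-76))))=-550242370858 / 76109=-7229662.34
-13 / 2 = -6.50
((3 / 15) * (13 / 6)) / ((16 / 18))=39 / 80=0.49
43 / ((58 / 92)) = 1978 / 29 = 68.21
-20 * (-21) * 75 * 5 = 157500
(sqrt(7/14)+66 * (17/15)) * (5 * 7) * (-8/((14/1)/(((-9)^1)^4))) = -9815256 - 65610 * sqrt(2) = -9908042.55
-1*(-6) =6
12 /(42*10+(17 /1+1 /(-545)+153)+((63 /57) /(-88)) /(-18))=65609280 /3225783383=0.02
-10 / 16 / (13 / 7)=-0.34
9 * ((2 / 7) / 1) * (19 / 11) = 342 / 77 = 4.44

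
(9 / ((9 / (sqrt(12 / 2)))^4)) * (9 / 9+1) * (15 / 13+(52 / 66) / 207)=822424 / 7193043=0.11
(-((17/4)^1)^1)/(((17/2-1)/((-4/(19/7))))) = 238/285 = 0.84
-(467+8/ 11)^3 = -136193423625/ 1331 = -102324134.95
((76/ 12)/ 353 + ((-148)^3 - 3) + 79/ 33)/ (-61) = 37763641859/ 710589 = 53144.14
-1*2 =-2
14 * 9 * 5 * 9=5670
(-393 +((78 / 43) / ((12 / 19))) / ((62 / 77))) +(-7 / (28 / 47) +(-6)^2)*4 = -1559253 / 5332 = -292.43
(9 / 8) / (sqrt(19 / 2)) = 0.36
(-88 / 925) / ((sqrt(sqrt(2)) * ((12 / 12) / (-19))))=1.52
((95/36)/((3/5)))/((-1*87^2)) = -475/817452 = -0.00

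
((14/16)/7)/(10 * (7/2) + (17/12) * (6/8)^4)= 128/36299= 0.00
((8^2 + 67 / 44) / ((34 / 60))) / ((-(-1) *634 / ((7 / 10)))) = 60543 / 474232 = 0.13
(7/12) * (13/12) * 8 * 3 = 91/6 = 15.17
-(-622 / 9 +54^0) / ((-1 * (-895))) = 613 / 8055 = 0.08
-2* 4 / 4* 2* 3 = -12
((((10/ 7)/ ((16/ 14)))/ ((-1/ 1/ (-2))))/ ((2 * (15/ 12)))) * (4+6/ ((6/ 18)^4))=490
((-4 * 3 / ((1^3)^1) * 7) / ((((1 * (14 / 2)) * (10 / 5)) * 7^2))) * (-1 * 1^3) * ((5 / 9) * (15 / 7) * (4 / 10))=20 / 343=0.06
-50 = -50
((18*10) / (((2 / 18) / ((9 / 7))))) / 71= 14580 / 497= 29.34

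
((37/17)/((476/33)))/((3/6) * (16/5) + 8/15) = 18315/258944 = 0.07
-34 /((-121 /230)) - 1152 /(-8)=25244 /121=208.63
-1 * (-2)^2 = -4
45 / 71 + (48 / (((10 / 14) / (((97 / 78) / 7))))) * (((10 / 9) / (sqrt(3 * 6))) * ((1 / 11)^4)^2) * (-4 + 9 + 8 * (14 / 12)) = 0.63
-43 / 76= -0.57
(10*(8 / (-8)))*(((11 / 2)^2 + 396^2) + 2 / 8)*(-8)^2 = -100381760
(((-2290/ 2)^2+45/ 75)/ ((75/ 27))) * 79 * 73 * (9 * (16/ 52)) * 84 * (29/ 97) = 29836880989582464/ 157625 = 189290283835.57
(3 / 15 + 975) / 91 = 4876 / 455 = 10.72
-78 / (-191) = 78 / 191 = 0.41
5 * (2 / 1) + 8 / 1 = 18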